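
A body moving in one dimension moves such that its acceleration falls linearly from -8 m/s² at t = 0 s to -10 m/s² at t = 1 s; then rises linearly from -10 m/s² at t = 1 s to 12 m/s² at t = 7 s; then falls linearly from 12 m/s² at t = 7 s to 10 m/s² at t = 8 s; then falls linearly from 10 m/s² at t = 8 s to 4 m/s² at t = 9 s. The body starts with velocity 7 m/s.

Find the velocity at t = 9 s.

22 m/s

Δv equals the area under the a-t graph; then v = v₀ + Δv.
0–1 s: ½(-8 + -10)(1) = -9 m/s
1–7 s: ½(-10 + 12)(6) = 6 m/s
7–8 s: ½(12 + 10)(1) = 11 m/s
8–9 s: ½(10 + 4)(1) = 7 m/s
Δv = 15 m/s, so v(9) = 7 + (15) = 22 m/s.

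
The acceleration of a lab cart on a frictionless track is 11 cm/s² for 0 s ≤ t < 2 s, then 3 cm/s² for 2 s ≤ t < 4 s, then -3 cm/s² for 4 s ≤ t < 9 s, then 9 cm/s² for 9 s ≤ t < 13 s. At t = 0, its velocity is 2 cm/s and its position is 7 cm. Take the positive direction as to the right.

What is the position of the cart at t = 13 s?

On each constant-a segment, Δv = aΔt and Δx = v₀Δt + ½aΔt²; chain segment to segment.
0–2 s: v starts 2 cm/s; Δx = 2·2 + ½·11·2² = 26 cm; v ends 24 cm/s.
2–4 s: v starts 24 cm/s; Δx = 24·2 + ½·3·2² = 54 cm; v ends 30 cm/s.
4–9 s: v starts 30 cm/s; Δx = 30·5 + ½·-3·5² = 112.5 cm; v ends 15 cm/s.
9–13 s: v starts 15 cm/s; Δx = 15·4 + ½·9·4² = 132 cm; v ends 51 cm/s.
x(13) = 7 + Σ Δx = 331.5 cm.

331.5 cm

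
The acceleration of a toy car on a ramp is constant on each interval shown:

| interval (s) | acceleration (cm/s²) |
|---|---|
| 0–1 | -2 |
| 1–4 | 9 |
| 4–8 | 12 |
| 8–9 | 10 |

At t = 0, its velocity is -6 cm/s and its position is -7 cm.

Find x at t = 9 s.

On each constant-a segment, Δv = aΔt and Δx = v₀Δt + ½aΔt²; chain segment to segment.
0–1 s: v starts -6 cm/s; Δx = -6·1 + ½·-2·1² = -7 cm; v ends -8 cm/s.
1–4 s: v starts -8 cm/s; Δx = -8·3 + ½·9·3² = 16.5 cm; v ends 19 cm/s.
4–8 s: v starts 19 cm/s; Δx = 19·4 + ½·12·4² = 172 cm; v ends 67 cm/s.
8–9 s: v starts 67 cm/s; Δx = 67·1 + ½·10·1² = 72 cm; v ends 77 cm/s.
x(9) = -7 + Σ Δx = 246.5 cm.

246.5 cm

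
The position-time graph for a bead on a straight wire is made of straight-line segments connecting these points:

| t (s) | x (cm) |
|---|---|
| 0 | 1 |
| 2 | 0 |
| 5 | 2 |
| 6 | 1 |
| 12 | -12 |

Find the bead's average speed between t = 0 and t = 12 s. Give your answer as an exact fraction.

Average speed = (total path length)/(elapsed time); on a piecewise-linear x-t graph the path length is Σ|Δx|.
0–2 s: |Δx| = |0 − 1| = 1 cm
2–5 s: |Δx| = |2 − 0| = 2 cm
5–6 s: |Δx| = |1 − 2| = 1 cm
6–12 s: |Δx| = |-12 − 1| = 13 cm
Total path = 17 cm; average speed = 17/12 = 17/12 cm/s.

17/12 cm/s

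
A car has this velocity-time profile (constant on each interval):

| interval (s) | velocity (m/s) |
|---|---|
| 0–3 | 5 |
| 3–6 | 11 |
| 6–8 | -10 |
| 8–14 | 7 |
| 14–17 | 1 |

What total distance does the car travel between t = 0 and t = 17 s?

Total distance travelled is ∫|v| dt — sum the magnitudes of each area piece.
0–3 s: |5| × 3 = 15 m
3–6 s: |11| × 3 = 33 m
6–8 s: |-10| × 2 = 20 m
8–14 s: |7| × 6 = 42 m
14–17 s: |1| × 3 = 3 m
Total distance = 113 m

113 m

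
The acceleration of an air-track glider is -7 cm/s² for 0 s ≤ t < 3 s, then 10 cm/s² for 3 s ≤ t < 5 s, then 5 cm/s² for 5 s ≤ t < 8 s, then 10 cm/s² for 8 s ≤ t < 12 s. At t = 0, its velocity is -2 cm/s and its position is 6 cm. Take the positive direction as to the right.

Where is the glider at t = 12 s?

84 cm

On each constant-a segment, Δv = aΔt and Δx = v₀Δt + ½aΔt²; chain segment to segment.
0–3 s: v starts -2 cm/s; Δx = -2·3 + ½·-7·3² = -37.5 cm; v ends -23 cm/s.
3–5 s: v starts -23 cm/s; Δx = -23·2 + ½·10·2² = -26 cm; v ends -3 cm/s.
5–8 s: v starts -3 cm/s; Δx = -3·3 + ½·5·3² = 13.5 cm; v ends 12 cm/s.
8–12 s: v starts 12 cm/s; Δx = 12·4 + ½·10·4² = 128 cm; v ends 52 cm/s.
x(12) = 6 + Σ Δx = 84 cm.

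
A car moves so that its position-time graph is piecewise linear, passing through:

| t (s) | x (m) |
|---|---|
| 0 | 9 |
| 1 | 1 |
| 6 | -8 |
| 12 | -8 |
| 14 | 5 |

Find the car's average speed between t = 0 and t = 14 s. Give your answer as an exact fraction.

15/7 m/s

Average speed = (total path length)/(elapsed time); on a piecewise-linear x-t graph the path length is Σ|Δx|.
0–1 s: |Δx| = |1 − 9| = 8 m
1–6 s: |Δx| = |-8 − 1| = 9 m
6–12 s: |Δx| = |-8 − -8| = 0 m
12–14 s: |Δx| = |5 − -8| = 13 m
Total path = 30 m; average speed = 30/14 = 15/7 m/s.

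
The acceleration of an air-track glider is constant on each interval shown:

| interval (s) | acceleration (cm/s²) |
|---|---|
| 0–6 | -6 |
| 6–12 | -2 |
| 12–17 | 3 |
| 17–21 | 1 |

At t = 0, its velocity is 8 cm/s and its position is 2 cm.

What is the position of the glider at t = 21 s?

On each constant-a segment, Δv = aΔt and Δx = v₀Δt + ½aΔt²; chain segment to segment.
0–6 s: v starts 8 cm/s; Δx = 8·6 + ½·-6·6² = -60 cm; v ends -28 cm/s.
6–12 s: v starts -28 cm/s; Δx = -28·6 + ½·-2·6² = -204 cm; v ends -40 cm/s.
12–17 s: v starts -40 cm/s; Δx = -40·5 + ½·3·5² = -162.5 cm; v ends -25 cm/s.
17–21 s: v starts -25 cm/s; Δx = -25·4 + ½·1·4² = -92 cm; v ends -21 cm/s.
x(21) = 2 + Σ Δx = -516.5 cm.

-516.5 cm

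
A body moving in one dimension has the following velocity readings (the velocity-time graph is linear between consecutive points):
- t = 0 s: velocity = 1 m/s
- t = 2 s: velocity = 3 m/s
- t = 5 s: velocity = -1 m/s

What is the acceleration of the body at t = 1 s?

Acceleration is the slope of the v-t graph on 0–2 s: (3 − 1)/(2 − 0) = 1 m/s².

1 m/s²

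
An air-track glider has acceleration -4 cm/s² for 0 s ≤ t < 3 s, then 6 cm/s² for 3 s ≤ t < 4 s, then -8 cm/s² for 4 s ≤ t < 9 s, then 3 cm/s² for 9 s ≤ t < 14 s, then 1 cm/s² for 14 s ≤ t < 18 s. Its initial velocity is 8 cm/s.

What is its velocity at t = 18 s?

-19 cm/s

Δv equals the area under the a-t graph; then v = v₀ + Δv.
0–3 s: -4 × 3 = -12 cm/s
3–4 s: 6 × 1 = 6 cm/s
4–9 s: -8 × 5 = -40 cm/s
9–14 s: 3 × 5 = 15 cm/s
14–18 s: 1 × 4 = 4 cm/s
Δv = -27 cm/s, so v(18) = 8 + (-27) = -19 cm/s.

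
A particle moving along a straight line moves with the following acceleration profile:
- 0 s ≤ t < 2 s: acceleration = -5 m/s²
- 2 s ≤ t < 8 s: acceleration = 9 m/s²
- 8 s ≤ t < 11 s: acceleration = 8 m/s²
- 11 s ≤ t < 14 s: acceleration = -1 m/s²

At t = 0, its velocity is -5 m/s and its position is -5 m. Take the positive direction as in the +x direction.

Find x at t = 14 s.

On each constant-a segment, Δv = aΔt and Δx = v₀Δt + ½aΔt²; chain segment to segment.
0–2 s: v starts -5 m/s; Δx = -5·2 + ½·-5·2² = -20 m; v ends -15 m/s.
2–8 s: v starts -15 m/s; Δx = -15·6 + ½·9·6² = 72 m; v ends 39 m/s.
8–11 s: v starts 39 m/s; Δx = 39·3 + ½·8·3² = 153 m; v ends 63 m/s.
11–14 s: v starts 63 m/s; Δx = 63·3 + ½·-1·3² = 184.5 m; v ends 60 m/s.
x(14) = -5 + Σ Δx = 384.5 m.

384.5 m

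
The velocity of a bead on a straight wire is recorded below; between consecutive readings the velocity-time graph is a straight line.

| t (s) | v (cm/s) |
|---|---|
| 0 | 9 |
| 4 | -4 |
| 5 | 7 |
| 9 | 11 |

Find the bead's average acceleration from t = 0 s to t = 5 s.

Average acceleration = Δv/Δt = (7 − 9)/(5 − 0) = -0.4 cm/s².

-0.4 cm/s²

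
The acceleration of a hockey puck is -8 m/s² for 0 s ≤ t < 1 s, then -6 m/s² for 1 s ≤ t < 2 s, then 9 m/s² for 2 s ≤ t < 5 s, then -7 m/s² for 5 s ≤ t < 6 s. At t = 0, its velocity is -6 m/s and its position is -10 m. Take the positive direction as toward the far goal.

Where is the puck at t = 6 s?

-53 m

On each constant-a segment, Δv = aΔt and Δx = v₀Δt + ½aΔt²; chain segment to segment.
0–1 s: v starts -6 m/s; Δx = -6·1 + ½·-8·1² = -10 m; v ends -14 m/s.
1–2 s: v starts -14 m/s; Δx = -14·1 + ½·-6·1² = -17 m; v ends -20 m/s.
2–5 s: v starts -20 m/s; Δx = -20·3 + ½·9·3² = -19.5 m; v ends 7 m/s.
5–6 s: v starts 7 m/s; Δx = 7·1 + ½·-7·1² = 3.5 m; v ends 0 m/s.
x(6) = -10 + Σ Δx = -53 m.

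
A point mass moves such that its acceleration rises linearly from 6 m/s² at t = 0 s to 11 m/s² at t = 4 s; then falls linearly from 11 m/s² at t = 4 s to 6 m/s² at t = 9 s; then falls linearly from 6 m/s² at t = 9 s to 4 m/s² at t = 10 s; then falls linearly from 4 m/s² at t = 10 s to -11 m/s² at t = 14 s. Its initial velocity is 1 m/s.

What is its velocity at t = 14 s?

Δv equals the area under the a-t graph; then v = v₀ + Δv.
0–4 s: ½(6 + 11)(4) = 34 m/s
4–9 s: ½(11 + 6)(5) = 42.5 m/s
9–10 s: ½(6 + 4)(1) = 5 m/s
10–14 s: ½(4 + -11)(4) = -14 m/s
Δv = 67.5 m/s, so v(14) = 1 + (67.5) = 68.5 m/s.

68.5 m/s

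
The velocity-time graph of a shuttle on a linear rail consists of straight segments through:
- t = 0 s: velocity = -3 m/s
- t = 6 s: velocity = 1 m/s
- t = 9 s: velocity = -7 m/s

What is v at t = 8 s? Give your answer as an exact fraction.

On 6–9 s the graph is linear from 1 to -7 m/s: v(8) = 1 + (-7 − 1)·(8 − 6)/(9 − 6) = -13/3 m/s.

-13/3 m/s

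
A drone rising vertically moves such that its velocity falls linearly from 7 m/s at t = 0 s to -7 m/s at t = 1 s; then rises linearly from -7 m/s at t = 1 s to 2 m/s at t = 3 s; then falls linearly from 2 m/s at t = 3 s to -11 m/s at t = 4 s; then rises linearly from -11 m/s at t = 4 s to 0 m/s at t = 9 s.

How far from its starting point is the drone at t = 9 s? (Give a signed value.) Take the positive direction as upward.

Displacement is the signed area under the v-t curve.
0–1 s: ½(7 + -7)(1) = 0 m
1–3 s: ½(-7 + 2)(2) = -5 m
3–4 s: ½(2 + -11)(1) = -4.5 m
4–9 s: ½(-11 + 0)(5) = -27.5 m
Net displacement = -37 m

-37 m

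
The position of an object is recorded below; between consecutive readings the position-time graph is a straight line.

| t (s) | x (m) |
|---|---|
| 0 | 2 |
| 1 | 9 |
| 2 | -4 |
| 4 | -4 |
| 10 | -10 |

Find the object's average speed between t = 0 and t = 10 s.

Average speed = (total path length)/(elapsed time); on a piecewise-linear x-t graph the path length is Σ|Δx|.
0–1 s: |Δx| = |9 − 2| = 7 m
1–2 s: |Δx| = |-4 − 9| = 13 m
2–4 s: |Δx| = |-4 − -4| = 0 m
4–10 s: |Δx| = |-10 − -4| = 6 m
Total path = 26 m; average speed = 26/10 = 2.6 m/s.

2.6 m/s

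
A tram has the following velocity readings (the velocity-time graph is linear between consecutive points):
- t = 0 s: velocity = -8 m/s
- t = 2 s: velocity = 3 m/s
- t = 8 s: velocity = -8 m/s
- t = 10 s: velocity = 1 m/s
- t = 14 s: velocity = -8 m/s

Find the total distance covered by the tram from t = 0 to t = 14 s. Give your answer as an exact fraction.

Distance (not displacement) is the total path length: add the absolute areas under v-t.
0–2 s: v = 0 at t = 16/11 s; triangle areas 64/11 + 9/11 = 73/11 m
2–8 s: v = 0 at t = 40/11 s; triangle areas 27/11 + 192/11 = 219/11 m
8–10 s: v = 0 at t = 88/9 s; triangle areas 64/9 + 1/9 = 65/9 m
10–14 s: v = 0 at t = 94/9 s; triangle areas 2/9 + 128/9 = 130/9 m
Total distance = 1591/33 m

1591/33 m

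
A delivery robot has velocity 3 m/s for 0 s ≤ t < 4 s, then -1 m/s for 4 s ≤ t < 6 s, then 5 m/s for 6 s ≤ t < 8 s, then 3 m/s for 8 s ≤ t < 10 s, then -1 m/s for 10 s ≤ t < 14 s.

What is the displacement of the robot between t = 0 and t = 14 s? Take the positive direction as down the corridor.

Net displacement equals the area under the velocity-time graph (areas below the axis count negative).
0–4 s: 3 × 4 = 12 m
4–6 s: -1 × 2 = -2 m
6–8 s: 5 × 2 = 10 m
8–10 s: 3 × 2 = 6 m
10–14 s: -1 × 4 = -4 m
Net displacement = 22 m

22 m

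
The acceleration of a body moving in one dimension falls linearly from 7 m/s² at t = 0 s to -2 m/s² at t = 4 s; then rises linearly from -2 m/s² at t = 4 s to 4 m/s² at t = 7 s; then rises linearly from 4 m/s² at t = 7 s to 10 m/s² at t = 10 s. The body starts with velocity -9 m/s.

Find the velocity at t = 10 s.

Δv equals the area under the a-t graph; then v = v₀ + Δv.
0–4 s: ½(7 + -2)(4) = 10 m/s
4–7 s: ½(-2 + 4)(3) = 3 m/s
7–10 s: ½(4 + 10)(3) = 21 m/s
Δv = 34 m/s, so v(10) = -9 + (34) = 25 m/s.

25 m/s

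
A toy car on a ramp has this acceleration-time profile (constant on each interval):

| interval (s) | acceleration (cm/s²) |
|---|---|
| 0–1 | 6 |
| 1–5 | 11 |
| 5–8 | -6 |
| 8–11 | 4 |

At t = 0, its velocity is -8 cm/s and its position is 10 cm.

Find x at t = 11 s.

On each constant-a segment, Δv = aΔt and Δx = v₀Δt + ½aΔt²; chain segment to segment.
0–1 s: v starts -8 cm/s; Δx = -8·1 + ½·6·1² = -5 cm; v ends -2 cm/s.
1–5 s: v starts -2 cm/s; Δx = -2·4 + ½·11·4² = 80 cm; v ends 42 cm/s.
5–8 s: v starts 42 cm/s; Δx = 42·3 + ½·-6·3² = 99 cm; v ends 24 cm/s.
8–11 s: v starts 24 cm/s; Δx = 24·3 + ½·4·3² = 90 cm; v ends 36 cm/s.
x(11) = 10 + Σ Δx = 274 cm.

274 cm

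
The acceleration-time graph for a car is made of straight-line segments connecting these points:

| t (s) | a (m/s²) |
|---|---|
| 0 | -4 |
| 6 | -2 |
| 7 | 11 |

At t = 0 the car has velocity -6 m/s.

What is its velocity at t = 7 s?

-19.5 m/s

Δv equals the area under the a-t graph; then v = v₀ + Δv.
0–6 s: ½(-4 + -2)(6) = -18 m/s
6–7 s: ½(-2 + 11)(1) = 4.5 m/s
Δv = -13.5 m/s, so v(7) = -6 + (-13.5) = -19.5 m/s.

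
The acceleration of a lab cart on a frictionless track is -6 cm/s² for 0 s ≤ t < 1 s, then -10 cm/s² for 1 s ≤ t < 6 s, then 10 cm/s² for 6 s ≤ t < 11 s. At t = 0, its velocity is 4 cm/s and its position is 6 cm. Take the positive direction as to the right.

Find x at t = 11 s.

On each constant-a segment, Δv = aΔt and Δx = v₀Δt + ½aΔt²; chain segment to segment.
0–1 s: v starts 4 cm/s; Δx = 4·1 + ½·-6·1² = 1 cm; v ends -2 cm/s.
1–6 s: v starts -2 cm/s; Δx = -2·5 + ½·-10·5² = -135 cm; v ends -52 cm/s.
6–11 s: v starts -52 cm/s; Δx = -52·5 + ½·10·5² = -135 cm; v ends -2 cm/s.
x(11) = 6 + Σ Δx = -263 cm.

-263 cm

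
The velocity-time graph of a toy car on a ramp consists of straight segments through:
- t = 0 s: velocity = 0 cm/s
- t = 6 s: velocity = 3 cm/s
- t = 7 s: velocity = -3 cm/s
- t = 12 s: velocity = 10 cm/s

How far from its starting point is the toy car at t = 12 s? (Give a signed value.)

26.5 cm

Displacement is the signed area under the v-t curve.
0–6 s: ½(0 + 3)(6) = 9 cm
6–7 s: ½(3 + -3)(1) = 0 cm
7–12 s: ½(-3 + 10)(5) = 17.5 cm
Net displacement = 26.5 cm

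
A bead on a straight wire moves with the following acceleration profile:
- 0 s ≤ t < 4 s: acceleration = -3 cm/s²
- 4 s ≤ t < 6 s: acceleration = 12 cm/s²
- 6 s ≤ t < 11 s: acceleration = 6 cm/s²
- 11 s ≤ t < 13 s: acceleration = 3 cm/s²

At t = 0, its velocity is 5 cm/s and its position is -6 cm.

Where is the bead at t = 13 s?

On each constant-a segment, Δv = aΔt and Δx = v₀Δt + ½aΔt²; chain segment to segment.
0–4 s: v starts 5 cm/s; Δx = 5·4 + ½·-3·4² = -4 cm; v ends -7 cm/s.
4–6 s: v starts -7 cm/s; Δx = -7·2 + ½·12·2² = 10 cm; v ends 17 cm/s.
6–11 s: v starts 17 cm/s; Δx = 17·5 + ½·6·5² = 160 cm; v ends 47 cm/s.
11–13 s: v starts 47 cm/s; Δx = 47·2 + ½·3·2² = 100 cm; v ends 53 cm/s.
x(13) = -6 + Σ Δx = 260 cm.

260 cm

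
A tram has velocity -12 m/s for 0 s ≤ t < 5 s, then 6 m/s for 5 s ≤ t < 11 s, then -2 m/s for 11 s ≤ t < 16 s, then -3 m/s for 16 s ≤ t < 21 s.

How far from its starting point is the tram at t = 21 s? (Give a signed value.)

-49 m

Net displacement equals the area under the velocity-time graph (areas below the axis count negative).
0–5 s: -12 × 5 = -60 m
5–11 s: 6 × 6 = 36 m
11–16 s: -2 × 5 = -10 m
16–21 s: -3 × 5 = -15 m
Net displacement = -49 m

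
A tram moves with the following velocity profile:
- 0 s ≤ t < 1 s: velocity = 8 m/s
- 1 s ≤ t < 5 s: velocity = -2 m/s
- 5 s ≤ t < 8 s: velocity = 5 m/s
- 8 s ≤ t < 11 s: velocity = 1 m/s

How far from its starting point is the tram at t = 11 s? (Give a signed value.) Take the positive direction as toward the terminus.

18 m

Net displacement equals the area under the velocity-time graph (areas below the axis count negative).
0–1 s: 8 × 1 = 8 m
1–5 s: -2 × 4 = -8 m
5–8 s: 5 × 3 = 15 m
8–11 s: 1 × 3 = 3 m
Net displacement = 18 m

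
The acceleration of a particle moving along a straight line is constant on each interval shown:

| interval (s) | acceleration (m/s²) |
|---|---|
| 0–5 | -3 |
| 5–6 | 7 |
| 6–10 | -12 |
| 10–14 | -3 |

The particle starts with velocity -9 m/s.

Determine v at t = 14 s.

-77 m/s

Δv equals the area under the a-t graph; then v = v₀ + Δv.
0–5 s: -3 × 5 = -15 m/s
5–6 s: 7 × 1 = 7 m/s
6–10 s: -12 × 4 = -48 m/s
10–14 s: -3 × 4 = -12 m/s
Δv = -68 m/s, so v(14) = -9 + (-68) = -77 m/s.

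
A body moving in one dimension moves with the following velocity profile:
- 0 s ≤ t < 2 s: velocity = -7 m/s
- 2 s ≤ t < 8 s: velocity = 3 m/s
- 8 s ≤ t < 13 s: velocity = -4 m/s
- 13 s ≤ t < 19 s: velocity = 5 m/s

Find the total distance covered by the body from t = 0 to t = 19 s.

Distance (not displacement) is the total path length: add the absolute areas under v-t.
0–2 s: |-7| × 2 = 14 m
2–8 s: |3| × 6 = 18 m
8–13 s: |-4| × 5 = 20 m
13–19 s: |5| × 6 = 30 m
Total distance = 82 m

82 m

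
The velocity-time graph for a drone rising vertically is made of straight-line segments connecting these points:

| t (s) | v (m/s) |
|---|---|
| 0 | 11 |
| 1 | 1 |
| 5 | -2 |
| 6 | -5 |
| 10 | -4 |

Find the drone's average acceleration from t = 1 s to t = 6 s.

Average acceleration = Δv/Δt = (-5 − 1)/(6 − 1) = -1.2 m/s².

-1.2 m/s²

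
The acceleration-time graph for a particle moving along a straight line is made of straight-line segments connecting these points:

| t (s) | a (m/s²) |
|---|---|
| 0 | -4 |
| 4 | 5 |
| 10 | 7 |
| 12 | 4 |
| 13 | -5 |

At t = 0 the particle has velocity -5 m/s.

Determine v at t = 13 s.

43.5 m/s

Δv equals the area under the a-t graph; then v = v₀ + Δv.
0–4 s: ½(-4 + 5)(4) = 2 m/s
4–10 s: ½(5 + 7)(6) = 36 m/s
10–12 s: ½(7 + 4)(2) = 11 m/s
12–13 s: ½(4 + -5)(1) = -0.5 m/s
Δv = 48.5 m/s, so v(13) = -5 + (48.5) = 43.5 m/s.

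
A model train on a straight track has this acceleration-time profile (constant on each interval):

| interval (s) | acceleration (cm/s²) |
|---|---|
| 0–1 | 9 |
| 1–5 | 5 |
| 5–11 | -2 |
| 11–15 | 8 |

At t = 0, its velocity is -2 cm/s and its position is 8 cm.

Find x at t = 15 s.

328.5 cm

On each constant-a segment, Δv = aΔt and Δx = v₀Δt + ½aΔt²; chain segment to segment.
0–1 s: v starts -2 cm/s; Δx = -2·1 + ½·9·1² = 2.5 cm; v ends 7 cm/s.
1–5 s: v starts 7 cm/s; Δx = 7·4 + ½·5·4² = 68 cm; v ends 27 cm/s.
5–11 s: v starts 27 cm/s; Δx = 27·6 + ½·-2·6² = 126 cm; v ends 15 cm/s.
11–15 s: v starts 15 cm/s; Δx = 15·4 + ½·8·4² = 124 cm; v ends 47 cm/s.
x(15) = 8 + Σ Δx = 328.5 cm.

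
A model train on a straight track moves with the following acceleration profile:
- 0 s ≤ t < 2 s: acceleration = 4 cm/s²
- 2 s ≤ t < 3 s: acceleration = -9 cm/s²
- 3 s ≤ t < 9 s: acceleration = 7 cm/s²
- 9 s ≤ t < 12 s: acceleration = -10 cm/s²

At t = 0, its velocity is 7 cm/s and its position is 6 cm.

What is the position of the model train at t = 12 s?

On each constant-a segment, Δv = aΔt and Δx = v₀Δt + ½aΔt²; chain segment to segment.
0–2 s: v starts 7 cm/s; Δx = 7·2 + ½·4·2² = 22 cm; v ends 15 cm/s.
2–3 s: v starts 15 cm/s; Δx = 15·1 + ½·-9·1² = 10.5 cm; v ends 6 cm/s.
3–9 s: v starts 6 cm/s; Δx = 6·6 + ½·7·6² = 162 cm; v ends 48 cm/s.
9–12 s: v starts 48 cm/s; Δx = 48·3 + ½·-10·3² = 99 cm; v ends 18 cm/s.
x(12) = 6 + Σ Δx = 299.5 cm.

299.5 cm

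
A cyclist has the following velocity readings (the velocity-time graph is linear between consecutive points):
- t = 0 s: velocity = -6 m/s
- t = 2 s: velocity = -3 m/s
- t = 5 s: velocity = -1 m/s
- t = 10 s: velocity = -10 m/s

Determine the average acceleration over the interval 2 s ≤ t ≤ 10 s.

-0.875 m/s²

Average acceleration = Δv/Δt = (-10 − -3)/(10 − 2) = -0.875 m/s².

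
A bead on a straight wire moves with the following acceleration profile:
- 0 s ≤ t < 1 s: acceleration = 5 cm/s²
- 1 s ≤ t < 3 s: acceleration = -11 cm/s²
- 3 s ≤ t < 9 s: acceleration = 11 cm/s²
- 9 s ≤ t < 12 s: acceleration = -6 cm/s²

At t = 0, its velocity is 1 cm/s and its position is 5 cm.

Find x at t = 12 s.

223.5 cm

On each constant-a segment, Δv = aΔt and Δx = v₀Δt + ½aΔt²; chain segment to segment.
0–1 s: v starts 1 cm/s; Δx = 1·1 + ½·5·1² = 3.5 cm; v ends 6 cm/s.
1–3 s: v starts 6 cm/s; Δx = 6·2 + ½·-11·2² = -10 cm; v ends -16 cm/s.
3–9 s: v starts -16 cm/s; Δx = -16·6 + ½·11·6² = 102 cm; v ends 50 cm/s.
9–12 s: v starts 50 cm/s; Δx = 50·3 + ½·-6·3² = 123 cm; v ends 32 cm/s.
x(12) = 5 + Σ Δx = 223.5 cm.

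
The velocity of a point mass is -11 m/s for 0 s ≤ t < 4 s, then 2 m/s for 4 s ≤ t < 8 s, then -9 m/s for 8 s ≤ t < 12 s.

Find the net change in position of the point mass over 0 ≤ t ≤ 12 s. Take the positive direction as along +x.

-72 m

Displacement is the signed area under the v-t curve.
0–4 s: -11 × 4 = -44 m
4–8 s: 2 × 4 = 8 m
8–12 s: -9 × 4 = -36 m
Net displacement = -72 m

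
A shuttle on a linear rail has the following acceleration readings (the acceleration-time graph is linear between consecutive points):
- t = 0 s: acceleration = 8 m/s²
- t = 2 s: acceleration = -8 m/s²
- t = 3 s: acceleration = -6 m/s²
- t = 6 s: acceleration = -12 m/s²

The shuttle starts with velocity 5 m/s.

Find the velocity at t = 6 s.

-29 m/s

Δv equals the area under the a-t graph; then v = v₀ + Δv.
0–2 s: ½(8 + -8)(2) = 0 m/s
2–3 s: ½(-8 + -6)(1) = -7 m/s
3–6 s: ½(-6 + -12)(3) = -27 m/s
Δv = -34 m/s, so v(6) = 5 + (-34) = -29 m/s.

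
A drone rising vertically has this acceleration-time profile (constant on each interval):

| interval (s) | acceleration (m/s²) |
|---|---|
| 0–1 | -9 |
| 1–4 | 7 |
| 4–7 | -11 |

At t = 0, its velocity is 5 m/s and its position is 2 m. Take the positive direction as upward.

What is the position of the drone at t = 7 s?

On each constant-a segment, Δv = aΔt and Δx = v₀Δt + ½aΔt²; chain segment to segment.
0–1 s: v starts 5 m/s; Δx = 5·1 + ½·-9·1² = 0.5 m; v ends -4 m/s.
1–4 s: v starts -4 m/s; Δx = -4·3 + ½·7·3² = 19.5 m; v ends 17 m/s.
4–7 s: v starts 17 m/s; Δx = 17·3 + ½·-11·3² = 1.5 m; v ends -16 m/s.
x(7) = 2 + Σ Δx = 23.5 m.

23.5 m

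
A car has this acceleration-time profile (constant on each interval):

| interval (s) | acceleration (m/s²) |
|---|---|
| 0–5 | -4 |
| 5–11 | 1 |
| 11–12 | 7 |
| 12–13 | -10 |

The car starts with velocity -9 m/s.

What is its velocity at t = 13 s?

-26 m/s

Δv equals the area under the a-t graph; then v = v₀ + Δv.
0–5 s: -4 × 5 = -20 m/s
5–11 s: 1 × 6 = 6 m/s
11–12 s: 7 × 1 = 7 m/s
12–13 s: -10 × 1 = -10 m/s
Δv = -17 m/s, so v(13) = -9 + (-17) = -26 m/s.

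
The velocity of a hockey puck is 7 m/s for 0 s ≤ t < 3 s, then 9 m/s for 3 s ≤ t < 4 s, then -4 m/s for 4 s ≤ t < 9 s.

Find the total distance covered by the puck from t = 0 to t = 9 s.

Distance (not displacement) is the total path length: add the absolute areas under v-t.
0–3 s: |7| × 3 = 21 m
3–4 s: |9| × 1 = 9 m
4–9 s: |-4| × 5 = 20 m
Total distance = 50 m

50 m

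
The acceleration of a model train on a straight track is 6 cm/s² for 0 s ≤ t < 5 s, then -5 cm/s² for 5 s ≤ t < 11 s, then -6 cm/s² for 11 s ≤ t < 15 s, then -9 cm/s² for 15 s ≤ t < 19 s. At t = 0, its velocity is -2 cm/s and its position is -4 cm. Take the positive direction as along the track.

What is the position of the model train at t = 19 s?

-93 cm

On each constant-a segment, Δv = aΔt and Δx = v₀Δt + ½aΔt²; chain segment to segment.
0–5 s: v starts -2 cm/s; Δx = -2·5 + ½·6·5² = 65 cm; v ends 28 cm/s.
5–11 s: v starts 28 cm/s; Δx = 28·6 + ½·-5·6² = 78 cm; v ends -2 cm/s.
11–15 s: v starts -2 cm/s; Δx = -2·4 + ½·-6·4² = -56 cm; v ends -26 cm/s.
15–19 s: v starts -26 cm/s; Δx = -26·4 + ½·-9·4² = -176 cm; v ends -62 cm/s.
x(19) = -4 + Σ Δx = -93 cm.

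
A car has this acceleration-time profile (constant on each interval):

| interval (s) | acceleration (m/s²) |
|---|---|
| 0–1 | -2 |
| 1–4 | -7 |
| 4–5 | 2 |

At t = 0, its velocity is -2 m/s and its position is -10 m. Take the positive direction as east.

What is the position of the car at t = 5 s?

On each constant-a segment, Δv = aΔt and Δx = v₀Δt + ½aΔt²; chain segment to segment.
0–1 s: v starts -2 m/s; Δx = -2·1 + ½·-2·1² = -3 m; v ends -4 m/s.
1–4 s: v starts -4 m/s; Δx = -4·3 + ½·-7·3² = -43.5 m; v ends -25 m/s.
4–5 s: v starts -25 m/s; Δx = -25·1 + ½·2·1² = -24 m; v ends -23 m/s.
x(5) = -10 + Σ Δx = -80.5 m.

-80.5 m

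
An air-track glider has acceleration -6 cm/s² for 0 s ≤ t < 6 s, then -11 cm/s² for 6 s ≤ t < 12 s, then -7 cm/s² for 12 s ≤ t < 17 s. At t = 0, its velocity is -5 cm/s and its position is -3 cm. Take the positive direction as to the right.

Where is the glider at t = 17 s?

-1207.5 cm

On each constant-a segment, Δv = aΔt and Δx = v₀Δt + ½aΔt²; chain segment to segment.
0–6 s: v starts -5 cm/s; Δx = -5·6 + ½·-6·6² = -138 cm; v ends -41 cm/s.
6–12 s: v starts -41 cm/s; Δx = -41·6 + ½·-11·6² = -444 cm; v ends -107 cm/s.
12–17 s: v starts -107 cm/s; Δx = -107·5 + ½·-7·5² = -622.5 cm; v ends -142 cm/s.
x(17) = -3 + Σ Δx = -1207.5 cm.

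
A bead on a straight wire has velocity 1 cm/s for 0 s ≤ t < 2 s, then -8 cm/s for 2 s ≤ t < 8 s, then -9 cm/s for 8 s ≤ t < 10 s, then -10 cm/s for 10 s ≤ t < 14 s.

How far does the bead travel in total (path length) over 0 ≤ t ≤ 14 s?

Total distance travelled is ∫|v| dt — sum the magnitudes of each area piece.
0–2 s: |1| × 2 = 2 cm
2–8 s: |-8| × 6 = 48 cm
8–10 s: |-9| × 2 = 18 cm
10–14 s: |-10| × 4 = 40 cm
Total distance = 108 cm

108 cm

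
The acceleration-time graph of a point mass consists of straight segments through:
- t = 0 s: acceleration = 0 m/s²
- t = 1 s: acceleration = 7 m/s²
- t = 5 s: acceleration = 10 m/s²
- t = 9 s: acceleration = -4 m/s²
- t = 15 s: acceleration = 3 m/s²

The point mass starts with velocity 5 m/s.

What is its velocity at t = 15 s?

51.5 m/s

Δv equals the area under the a-t graph; then v = v₀ + Δv.
0–1 s: ½(0 + 7)(1) = 3.5 m/s
1–5 s: ½(7 + 10)(4) = 34 m/s
5–9 s: ½(10 + -4)(4) = 12 m/s
9–15 s: ½(-4 + 3)(6) = -3 m/s
Δv = 46.5 m/s, so v(15) = 5 + (46.5) = 51.5 m/s.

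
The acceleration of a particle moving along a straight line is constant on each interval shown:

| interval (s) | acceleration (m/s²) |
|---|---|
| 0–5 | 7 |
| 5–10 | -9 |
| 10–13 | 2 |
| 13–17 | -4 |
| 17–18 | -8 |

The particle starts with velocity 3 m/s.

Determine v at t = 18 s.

-25 m/s

Δv equals the area under the a-t graph; then v = v₀ + Δv.
0–5 s: 7 × 5 = 35 m/s
5–10 s: -9 × 5 = -45 m/s
10–13 s: 2 × 3 = 6 m/s
13–17 s: -4 × 4 = -16 m/s
17–18 s: -8 × 1 = -8 m/s
Δv = -28 m/s, so v(18) = 3 + (-28) = -25 m/s.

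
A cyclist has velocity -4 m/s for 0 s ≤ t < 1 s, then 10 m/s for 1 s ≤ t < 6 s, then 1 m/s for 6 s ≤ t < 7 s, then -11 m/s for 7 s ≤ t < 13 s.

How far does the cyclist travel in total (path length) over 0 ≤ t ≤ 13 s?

Distance (not displacement) is the total path length: add the absolute areas under v-t.
0–1 s: |-4| × 1 = 4 m
1–6 s: |10| × 5 = 50 m
6–7 s: |1| × 1 = 1 m
7–13 s: |-11| × 6 = 66 m
Total distance = 121 m

121 m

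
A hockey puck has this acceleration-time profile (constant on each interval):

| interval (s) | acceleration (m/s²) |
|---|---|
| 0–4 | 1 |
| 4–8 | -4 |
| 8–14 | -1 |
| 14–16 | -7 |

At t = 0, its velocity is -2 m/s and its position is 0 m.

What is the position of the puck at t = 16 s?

On each constant-a segment, Δv = aΔt and Δx = v₀Δt + ½aΔt²; chain segment to segment.
0–4 s: v starts -2 m/s; Δx = -2·4 + ½·1·4² = 0 m; v ends 2 m/s.
4–8 s: v starts 2 m/s; Δx = 2·4 + ½·-4·4² = -24 m; v ends -14 m/s.
8–14 s: v starts -14 m/s; Δx = -14·6 + ½·-1·6² = -102 m; v ends -20 m/s.
14–16 s: v starts -20 m/s; Δx = -20·2 + ½·-7·2² = -54 m; v ends -34 m/s.
x(16) = 0 + Σ Δx = -180 m.

-180 m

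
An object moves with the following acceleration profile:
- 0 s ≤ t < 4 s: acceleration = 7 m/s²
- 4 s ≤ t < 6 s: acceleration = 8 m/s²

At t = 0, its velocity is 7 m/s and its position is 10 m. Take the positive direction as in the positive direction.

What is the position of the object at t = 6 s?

180 m

On each constant-a segment, Δv = aΔt and Δx = v₀Δt + ½aΔt²; chain segment to segment.
0–4 s: v starts 7 m/s; Δx = 7·4 + ½·7·4² = 84 m; v ends 35 m/s.
4–6 s: v starts 35 m/s; Δx = 35·2 + ½·8·2² = 86 m; v ends 51 m/s.
x(6) = 10 + Σ Δx = 180 m.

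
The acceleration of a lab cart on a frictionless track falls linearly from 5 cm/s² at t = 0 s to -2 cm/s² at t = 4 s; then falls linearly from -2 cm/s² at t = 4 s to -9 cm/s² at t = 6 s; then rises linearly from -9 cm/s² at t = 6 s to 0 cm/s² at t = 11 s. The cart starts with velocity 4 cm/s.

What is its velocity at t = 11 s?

Δv equals the area under the a-t graph; then v = v₀ + Δv.
0–4 s: ½(5 + -2)(4) = 6 cm/s
4–6 s: ½(-2 + -9)(2) = -11 cm/s
6–11 s: ½(-9 + 0)(5) = -22.5 cm/s
Δv = -27.5 cm/s, so v(11) = 4 + (-27.5) = -23.5 cm/s.

-23.5 cm/s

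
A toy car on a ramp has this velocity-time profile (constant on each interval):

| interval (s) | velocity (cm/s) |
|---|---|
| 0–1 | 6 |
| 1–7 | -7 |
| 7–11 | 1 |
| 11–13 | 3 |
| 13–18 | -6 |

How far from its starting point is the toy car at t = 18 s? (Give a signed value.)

-56 cm

Displacement is the signed area under the v-t curve.
0–1 s: 6 × 1 = 6 cm
1–7 s: -7 × 6 = -42 cm
7–11 s: 1 × 4 = 4 cm
11–13 s: 3 × 2 = 6 cm
13–18 s: -6 × 5 = -30 cm
Net displacement = -56 cm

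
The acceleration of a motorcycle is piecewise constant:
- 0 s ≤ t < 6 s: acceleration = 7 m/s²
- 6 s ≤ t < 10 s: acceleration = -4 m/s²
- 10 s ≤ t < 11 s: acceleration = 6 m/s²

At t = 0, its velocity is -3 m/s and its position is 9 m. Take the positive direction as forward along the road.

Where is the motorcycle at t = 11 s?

On each constant-a segment, Δv = aΔt and Δx = v₀Δt + ½aΔt²; chain segment to segment.
0–6 s: v starts -3 m/s; Δx = -3·6 + ½·7·6² = 108 m; v ends 39 m/s.
6–10 s: v starts 39 m/s; Δx = 39·4 + ½·-4·4² = 124 m; v ends 23 m/s.
10–11 s: v starts 23 m/s; Δx = 23·1 + ½·6·1² = 26 m; v ends 29 m/s.
x(11) = 9 + Σ Δx = 267 m.

267 m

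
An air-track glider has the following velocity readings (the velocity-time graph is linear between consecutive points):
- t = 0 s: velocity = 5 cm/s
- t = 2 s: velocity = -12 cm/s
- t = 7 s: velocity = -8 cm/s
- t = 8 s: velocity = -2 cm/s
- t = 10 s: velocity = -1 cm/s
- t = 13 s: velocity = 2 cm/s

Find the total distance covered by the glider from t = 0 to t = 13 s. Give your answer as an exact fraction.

Distance (not displacement) is the total path length: add the absolute areas under v-t.
0–2 s: v = 0 at t = 10/17 s; triangle areas 25/17 + 144/17 = 169/17 cm
2–7 s: |½(-12 + -8)(5)| = 50 cm
7–8 s: |½(-8 + -2)(1)| = 5 cm
8–10 s: |½(-2 + -1)(2)| = 3 cm
10–13 s: v = 0 at t = 11 s; triangle areas 0.5 + 2 = 2.5 cm
Total distance = 2395/34 cm

2395/34 cm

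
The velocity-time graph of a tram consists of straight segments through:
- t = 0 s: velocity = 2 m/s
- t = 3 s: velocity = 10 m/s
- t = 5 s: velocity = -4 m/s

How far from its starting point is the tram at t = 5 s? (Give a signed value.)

Displacement is the signed area under the v-t curve.
0–3 s: ½(2 + 10)(3) = 18 m
3–5 s: ½(10 + -4)(2) = 6 m
Net displacement = 24 m

24 m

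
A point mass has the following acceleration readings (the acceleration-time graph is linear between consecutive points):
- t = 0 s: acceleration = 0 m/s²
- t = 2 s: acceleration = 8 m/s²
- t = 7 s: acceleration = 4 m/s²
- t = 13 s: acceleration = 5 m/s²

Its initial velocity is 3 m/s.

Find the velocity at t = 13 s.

68 m/s

Δv equals the area under the a-t graph; then v = v₀ + Δv.
0–2 s: ½(0 + 8)(2) = 8 m/s
2–7 s: ½(8 + 4)(5) = 30 m/s
7–13 s: ½(4 + 5)(6) = 27 m/s
Δv = 65 m/s, so v(13) = 3 + (65) = 68 m/s.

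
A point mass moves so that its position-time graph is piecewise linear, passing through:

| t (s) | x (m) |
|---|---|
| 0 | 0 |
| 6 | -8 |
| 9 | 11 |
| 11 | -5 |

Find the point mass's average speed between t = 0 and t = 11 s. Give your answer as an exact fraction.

Average speed = (total path length)/(elapsed time); on a piecewise-linear x-t graph the path length is Σ|Δx|.
0–6 s: |Δx| = |-8 − 0| = 8 m
6–9 s: |Δx| = |11 − -8| = 19 m
9–11 s: |Δx| = |-5 − 11| = 16 m
Total path = 43 m; average speed = 43/11 = 43/11 m/s.

43/11 m/s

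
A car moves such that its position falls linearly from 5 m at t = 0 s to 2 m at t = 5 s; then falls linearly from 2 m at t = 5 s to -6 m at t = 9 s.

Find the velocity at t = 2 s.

Velocity is the slope of the x-t graph on 0–5 s: (2 − 5)/(5 − 0) = -0.6 m/s.

-0.6 m/s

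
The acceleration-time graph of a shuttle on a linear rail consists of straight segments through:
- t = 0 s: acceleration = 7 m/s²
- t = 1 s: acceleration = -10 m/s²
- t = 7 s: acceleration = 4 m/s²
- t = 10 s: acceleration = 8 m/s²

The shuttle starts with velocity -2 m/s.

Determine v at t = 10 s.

-3.5 m/s

Δv equals the area under the a-t graph; then v = v₀ + Δv.
0–1 s: ½(7 + -10)(1) = -1.5 m/s
1–7 s: ½(-10 + 4)(6) = -18 m/s
7–10 s: ½(4 + 8)(3) = 18 m/s
Δv = -1.5 m/s, so v(10) = -2 + (-1.5) = -3.5 m/s.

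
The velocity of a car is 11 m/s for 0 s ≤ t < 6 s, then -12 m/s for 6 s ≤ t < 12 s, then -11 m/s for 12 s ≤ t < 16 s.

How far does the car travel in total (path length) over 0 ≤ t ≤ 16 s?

Distance (not displacement) is the total path length: add the absolute areas under v-t.
0–6 s: |11| × 6 = 66 m
6–12 s: |-12| × 6 = 72 m
12–16 s: |-11| × 4 = 44 m
Total distance = 182 m

182 m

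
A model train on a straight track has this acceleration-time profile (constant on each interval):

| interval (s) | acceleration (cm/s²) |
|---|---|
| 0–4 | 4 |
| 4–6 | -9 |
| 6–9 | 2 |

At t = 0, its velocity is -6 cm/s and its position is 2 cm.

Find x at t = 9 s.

On each constant-a segment, Δv = aΔt and Δx = v₀Δt + ½aΔt²; chain segment to segment.
0–4 s: v starts -6 cm/s; Δx = -6·4 + ½·4·4² = 8 cm; v ends 10 cm/s.
4–6 s: v starts 10 cm/s; Δx = 10·2 + ½·-9·2² = 2 cm; v ends -8 cm/s.
6–9 s: v starts -8 cm/s; Δx = -8·3 + ½·2·3² = -15 cm; v ends -2 cm/s.
x(9) = 2 + Σ Δx = -3 cm.

-3 cm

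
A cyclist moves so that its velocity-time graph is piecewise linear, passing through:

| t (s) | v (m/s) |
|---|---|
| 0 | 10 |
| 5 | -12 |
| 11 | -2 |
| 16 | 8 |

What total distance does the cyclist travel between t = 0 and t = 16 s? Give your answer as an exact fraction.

Distance (not displacement) is the total path length: add the absolute areas under v-t.
0–5 s: v = 0 at t = 25/11 s; triangle areas 125/11 + 180/11 = 305/11 m
5–11 s: |½(-12 + -2)(6)| = 42 m
11–16 s: v = 0 at t = 12 s; triangle areas 1 + 16 = 17 m
Total distance = 954/11 m

954/11 m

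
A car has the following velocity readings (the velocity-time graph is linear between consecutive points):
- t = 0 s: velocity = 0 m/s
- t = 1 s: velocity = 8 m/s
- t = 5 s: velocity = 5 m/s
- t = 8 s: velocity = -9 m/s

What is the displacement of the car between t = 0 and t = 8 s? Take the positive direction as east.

24 m

Displacement is the signed area under the v-t curve.
0–1 s: ½(0 + 8)(1) = 4 m
1–5 s: ½(8 + 5)(4) = 26 m
5–8 s: ½(5 + -9)(3) = -6 m
Net displacement = 24 m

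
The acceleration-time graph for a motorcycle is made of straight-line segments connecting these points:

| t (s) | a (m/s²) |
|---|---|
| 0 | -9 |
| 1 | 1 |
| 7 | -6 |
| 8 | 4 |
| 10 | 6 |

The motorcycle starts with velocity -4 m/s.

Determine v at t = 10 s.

-14 m/s

Δv equals the area under the a-t graph; then v = v₀ + Δv.
0–1 s: ½(-9 + 1)(1) = -4 m/s
1–7 s: ½(1 + -6)(6) = -15 m/s
7–8 s: ½(-6 + 4)(1) = -1 m/s
8–10 s: ½(4 + 6)(2) = 10 m/s
Δv = -10 m/s, so v(10) = -4 + (-10) = -14 m/s.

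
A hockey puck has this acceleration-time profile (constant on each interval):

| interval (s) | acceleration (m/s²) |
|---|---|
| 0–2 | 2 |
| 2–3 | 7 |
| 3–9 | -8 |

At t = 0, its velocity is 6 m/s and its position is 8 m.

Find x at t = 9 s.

-4.5 m

On each constant-a segment, Δv = aΔt and Δx = v₀Δt + ½aΔt²; chain segment to segment.
0–2 s: v starts 6 m/s; Δx = 6·2 + ½·2·2² = 16 m; v ends 10 m/s.
2–3 s: v starts 10 m/s; Δx = 10·1 + ½·7·1² = 13.5 m; v ends 17 m/s.
3–9 s: v starts 17 m/s; Δx = 17·6 + ½·-8·6² = -42 m; v ends -31 m/s.
x(9) = 8 + Σ Δx = -4.5 m.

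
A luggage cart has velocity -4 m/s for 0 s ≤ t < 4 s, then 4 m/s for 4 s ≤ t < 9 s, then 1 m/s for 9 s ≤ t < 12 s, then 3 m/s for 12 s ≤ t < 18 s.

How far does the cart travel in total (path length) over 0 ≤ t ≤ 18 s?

Distance (not displacement) is the total path length: add the absolute areas under v-t.
0–4 s: |-4| × 4 = 16 m
4–9 s: |4| × 5 = 20 m
9–12 s: |1| × 3 = 3 m
12–18 s: |3| × 6 = 18 m
Total distance = 57 m

57 m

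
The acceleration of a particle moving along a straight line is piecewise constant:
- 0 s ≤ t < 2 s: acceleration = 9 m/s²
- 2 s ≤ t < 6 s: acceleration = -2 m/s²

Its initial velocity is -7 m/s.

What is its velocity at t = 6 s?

Δv equals the area under the a-t graph; then v = v₀ + Δv.
0–2 s: 9 × 2 = 18 m/s
2–6 s: -2 × 4 = -8 m/s
Δv = 10 m/s, so v(6) = -7 + (10) = 3 m/s.

3 m/s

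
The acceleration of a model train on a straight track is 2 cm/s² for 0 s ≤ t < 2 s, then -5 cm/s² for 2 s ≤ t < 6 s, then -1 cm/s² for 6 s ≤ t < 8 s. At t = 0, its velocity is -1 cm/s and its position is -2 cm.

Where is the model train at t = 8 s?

On each constant-a segment, Δv = aΔt and Δx = v₀Δt + ½aΔt²; chain segment to segment.
0–2 s: v starts -1 cm/s; Δx = -1·2 + ½·2·2² = 2 cm; v ends 3 cm/s.
2–6 s: v starts 3 cm/s; Δx = 3·4 + ½·-5·4² = -28 cm; v ends -17 cm/s.
6–8 s: v starts -17 cm/s; Δx = -17·2 + ½·-1·2² = -36 cm; v ends -19 cm/s.
x(8) = -2 + Σ Δx = -64 cm.

-64 cm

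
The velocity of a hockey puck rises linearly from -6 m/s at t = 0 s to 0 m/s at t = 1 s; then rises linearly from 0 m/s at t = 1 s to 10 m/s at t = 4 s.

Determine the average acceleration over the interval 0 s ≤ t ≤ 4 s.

Average acceleration = Δv/Δt = (10 − -6)/(4 − 0) = 4 m/s².

4 m/s²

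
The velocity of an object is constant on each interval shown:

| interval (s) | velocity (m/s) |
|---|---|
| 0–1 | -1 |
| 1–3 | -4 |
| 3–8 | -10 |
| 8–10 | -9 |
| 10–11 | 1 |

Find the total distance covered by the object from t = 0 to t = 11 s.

78 m

Total distance travelled is ∫|v| dt — sum the magnitudes of each area piece.
0–1 s: |-1| × 1 = 1 m
1–3 s: |-4| × 2 = 8 m
3–8 s: |-10| × 5 = 50 m
8–10 s: |-9| × 2 = 18 m
10–11 s: |1| × 1 = 1 m
Total distance = 78 m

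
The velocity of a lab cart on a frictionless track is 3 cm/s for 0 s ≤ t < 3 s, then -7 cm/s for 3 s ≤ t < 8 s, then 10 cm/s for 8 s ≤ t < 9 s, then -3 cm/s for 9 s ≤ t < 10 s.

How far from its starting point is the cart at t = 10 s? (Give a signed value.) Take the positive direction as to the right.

Displacement is the signed area under the v-t curve.
0–3 s: 3 × 3 = 9 cm
3–8 s: -7 × 5 = -35 cm
8–9 s: 10 × 1 = 10 cm
9–10 s: -3 × 1 = -3 cm
Net displacement = -19 cm

-19 cm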